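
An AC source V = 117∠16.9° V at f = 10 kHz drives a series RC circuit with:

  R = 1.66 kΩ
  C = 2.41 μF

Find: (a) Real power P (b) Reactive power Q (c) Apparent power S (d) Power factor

Step 1 — Angular frequency: ω = 2π·f = 2π·1e+04 = 6.283e+04 rad/s.
Step 2 — Component impedances:
  R: Z = R = 1660 Ω
  C: Z = 1/(jωC) = -j/(ω·C) = 0 - j6.604 Ω
Step 3 — Series combination: Z_total = R + C = 1660 - j6.604 Ω = 1660∠-0.2° Ω.
Step 4 — Source phasor: V = 117∠16.9° V = 111.9 + j34.01 V.
Step 5 — Current: I = V / Z = 0.06736 + j0.02076 A = 0.07048∠17.1° A.
Step 6 — Complex power: S = V·I* = 8.246 - j0.03281 VA.
Step 7 — Real power: P = Re(S) = 8.246 W.
Step 8 — Reactive power: Q = Im(S) = -0.03281 VAR.
Step 9 — Apparent power: |S| = 8.246 VA.
Step 10 — Power factor: PF = P/|S| = 1 (leading).

(a) P = 8.246 W  (b) Q = -0.03281 VAR  (c) S = 8.246 VA  (d) PF = 1 (leading)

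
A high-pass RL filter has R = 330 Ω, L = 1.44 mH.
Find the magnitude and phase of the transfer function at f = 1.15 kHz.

Step 1 — Angular frequency: ω = 2π·1150 = 7226 rad/s.
Step 2 — Transfer function: H(jω) = jωL/(R + jωL).
Step 3 — Numerator jωL = j·10.4; denominator R + jωL = 330 + j10.4.
Step 4 — H = 0.0009932 + j0.0315.
Step 5 — Magnitude: |H| = 0.03151 (-30.0 dB); phase: φ = 88.2°.

|H| = 0.03151 (-30.0 dB), φ = 88.2°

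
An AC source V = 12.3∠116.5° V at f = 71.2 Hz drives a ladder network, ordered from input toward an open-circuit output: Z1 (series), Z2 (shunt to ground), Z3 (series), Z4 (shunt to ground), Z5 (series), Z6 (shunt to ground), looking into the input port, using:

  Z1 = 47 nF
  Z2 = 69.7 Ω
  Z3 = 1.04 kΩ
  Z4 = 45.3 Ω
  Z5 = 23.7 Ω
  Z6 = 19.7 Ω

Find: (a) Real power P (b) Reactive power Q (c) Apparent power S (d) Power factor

Step 1 — Angular frequency: ω = 2π·f = 2π·71.2 = 447.4 rad/s.
Step 2 — Component impedances:
  Z1: Z = 1/(jωC) = -j/(ω·C) = 0 - j4.756e+04 Ω
  Z2: Z = R = 69.7 Ω
  Z3: Z = R = 1040 Ω
  Z4: Z = R = 45.3 Ω
  Z5: Z = R = 23.7 Ω
  Z6: Z = R = 19.7 Ω
Step 3 — Ladder network (open output): work backward from the far end, alternating series and parallel combinations. Z_in = 65.41 - j4.756e+04 Ω = 4.756e+04∠-89.9° Ω.
Step 4 — Source phasor: V = 12.3∠116.5° V = -5.488 + j11.01 V.
Step 5 — Current: I = V / Z = -0.0002316 - j0.0001151 A = 0.0002586∠-153.6° A.
Step 6 — Complex power: S = V·I* = 4.375e-06 - j0.003181 VA.
Step 7 — Real power: P = Re(S) = 4.375e-06 W.
Step 8 — Reactive power: Q = Im(S) = -0.003181 VAR.
Step 9 — Apparent power: |S| = 0.003181 VA.
Step 10 — Power factor: PF = P/|S| = 0.001375 (leading).

(a) P = 4.375e-06 W  (b) Q = -0.003181 VAR  (c) S = 0.003181 VA  (d) PF = 0.001375 (leading)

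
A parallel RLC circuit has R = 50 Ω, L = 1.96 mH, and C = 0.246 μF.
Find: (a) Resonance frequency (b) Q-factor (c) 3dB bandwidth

Step 1 — Resonance: ω₀ = 1/√(LC) = 1/√(0.00196·2.46e-07) = 4.554e+04 rad/s.
Step 2 — f₀ = ω₀/(2π) = 7248 Hz.
Step 3 — Parallel Q: Q = R/(ω₀L) = 50/(4.554e+04·0.00196) = 0.5602.
Step 4 — Bandwidth: Δω = ω₀/Q = 8.13e+04 rad/s; BW = Δω/(2π) = 1.294e+04 Hz.

(a) f₀ = 7248 Hz  (b) Q = 0.5602  (c) BW = 1.294e+04 Hz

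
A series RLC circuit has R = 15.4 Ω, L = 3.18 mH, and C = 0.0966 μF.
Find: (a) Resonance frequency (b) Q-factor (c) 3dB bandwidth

Step 1 — Resonance condition Im(Z)=0 gives ω₀ = 1/√(LC).
Step 2 — ω₀ = 1/√(0.00318·9.66e-08) = 5.706e+04 rad/s.
Step 3 — f₀ = ω₀/(2π) = 9081 Hz.
Step 4 — Series Q: Q = ω₀L/R = 5.706e+04·0.00318/15.4 = 11.78.
Step 5 — 3dB bandwidth: Δω = ω₀/Q = 4843 rad/s; BW = Δω/(2π) = 770.8 Hz.

(a) f₀ = 9081 Hz  (b) Q = 11.78  (c) BW = 770.8 Hz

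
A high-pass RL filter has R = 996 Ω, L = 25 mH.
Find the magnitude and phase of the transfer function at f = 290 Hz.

Step 1 — Angular frequency: ω = 2π·290 = 1822 rad/s.
Step 2 — Transfer function: H(jω) = jωL/(R + jωL).
Step 3 — Numerator jωL = j·45.55; denominator R + jωL = 996 + j45.55.
Step 4 — H = 0.002087 + j0.04564.
Step 5 — Magnitude: |H| = 0.04569 (-26.8 dB); phase: φ = 87.4°.

|H| = 0.04569 (-26.8 dB), φ = 87.4°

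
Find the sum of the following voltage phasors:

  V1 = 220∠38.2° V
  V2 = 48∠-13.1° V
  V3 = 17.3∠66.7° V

Step 1 — Convert each phasor to rectangular form:
  V1 = 220·(cos(38.2°) + j·sin(38.2°)) = 172.9 + j136 V
  V2 = 48·(cos(-13.1°) + j·sin(-13.1°)) = 46.75 - j10.88 V
  V3 = 17.3·(cos(66.7°) + j·sin(66.7°)) = 6.843 + j15.89 V
Step 2 — Sum components: V_total = 226.5 + j141.1 V.
Step 3 — Convert to polar: |V_total| = 266.8 V, ∠V_total = 31.9°.

V_total = 266.8∠31.9° V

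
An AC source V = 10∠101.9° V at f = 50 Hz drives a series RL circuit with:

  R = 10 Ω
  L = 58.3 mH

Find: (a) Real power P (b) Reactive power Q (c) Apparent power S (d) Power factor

Step 1 — Angular frequency: ω = 2π·f = 2π·50 = 314.2 rad/s.
Step 2 — Component impedances:
  R: Z = R = 10 Ω
  L: Z = jωL = j·314.2·0.0583 = 0 + j18.32 Ω
Step 3 — Series combination: Z_total = R + L = 10 + j18.32 Ω = 20.87∠61.4° Ω.
Step 4 — Source phasor: V = 10∠101.9° V = -2.062 + j9.785 V.
Step 5 — Current: I = V / Z = 0.3642 + j0.3114 A = 0.4792∠40.5° A.
Step 6 — Complex power: S = V·I* = 2.296 + j4.206 VA.
Step 7 — Real power: P = Re(S) = 2.296 W.
Step 8 — Reactive power: Q = Im(S) = 4.206 VAR.
Step 9 — Apparent power: |S| = 4.792 VA.
Step 10 — Power factor: PF = P/|S| = 0.4792 (lagging).

(a) P = 2.296 W  (b) Q = 4.206 VAR  (c) S = 4.792 VA  (d) PF = 0.4792 (lagging)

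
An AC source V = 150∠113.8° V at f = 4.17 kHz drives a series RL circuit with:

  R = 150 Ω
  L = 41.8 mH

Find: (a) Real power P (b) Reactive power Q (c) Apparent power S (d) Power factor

Step 1 — Angular frequency: ω = 2π·f = 2π·4170 = 2.62e+04 rad/s.
Step 2 — Component impedances:
  R: Z = R = 150 Ω
  L: Z = jωL = j·2.62e+04·0.0418 = 0 + j1095 Ω
Step 3 — Series combination: Z_total = R + L = 150 + j1095 Ω = 1105∠82.2° Ω.
Step 4 — Source phasor: V = 150∠113.8° V = -60.53 + j137.2 V.
Step 5 — Current: I = V / Z = 0.1156 + j0.0711 A = 0.1357∠31.6° A.
Step 6 — Complex power: S = V·I* = 2.762 + j20.17 VA.
Step 7 — Real power: P = Re(S) = 2.762 W.
Step 8 — Reactive power: Q = Im(S) = 20.17 VAR.
Step 9 — Apparent power: |S| = 20.35 VA.
Step 10 — Power factor: PF = P/|S| = 0.1357 (lagging).

(a) P = 2.762 W  (b) Q = 20.17 VAR  (c) S = 20.35 VA  (d) PF = 0.1357 (lagging)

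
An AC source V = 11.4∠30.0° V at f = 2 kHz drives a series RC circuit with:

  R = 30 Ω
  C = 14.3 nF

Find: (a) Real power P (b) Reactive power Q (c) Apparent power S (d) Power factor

Step 1 — Angular frequency: ω = 2π·f = 2π·2000 = 1.257e+04 rad/s.
Step 2 — Component impedances:
  R: Z = R = 30 Ω
  C: Z = 1/(jωC) = -j/(ω·C) = 0 - j5565 Ω
Step 3 — Series combination: Z_total = R + C = 30 - j5565 Ω = 5565∠-89.7° Ω.
Step 4 — Source phasor: V = 11.4∠30.0° V = 9.873 + j5.7 V.
Step 5 — Current: I = V / Z = -0.001015 + j0.00178 A = 0.002049∠119.7° A.
Step 6 — Complex power: S = V·I* = 0.0001259 - j0.02335 VA.
Step 7 — Real power: P = Re(S) = 0.0001259 W.
Step 8 — Reactive power: Q = Im(S) = -0.02335 VAR.
Step 9 — Apparent power: |S| = 0.02335 VA.
Step 10 — Power factor: PF = P/|S| = 0.005391 (leading).

(a) P = 0.0001259 W  (b) Q = -0.02335 VAR  (c) S = 0.02335 VA  (d) PF = 0.005391 (leading)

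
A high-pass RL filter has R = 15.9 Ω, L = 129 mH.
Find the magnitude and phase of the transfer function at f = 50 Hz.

Step 1 — Angular frequency: ω = 2π·50 = 314.2 rad/s.
Step 2 — Transfer function: H(jω) = jωL/(R + jωL).
Step 3 — Numerator jωL = j·40.53; denominator R + jωL = 15.9 + j40.53.
Step 4 — H = 0.8666 + j0.34.
Step 5 — Magnitude: |H| = 0.9309 (-0.6 dB); phase: φ = 21.4°.

|H| = 0.9309 (-0.6 dB), φ = 21.4°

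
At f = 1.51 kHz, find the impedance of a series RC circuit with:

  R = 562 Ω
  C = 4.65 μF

Step 1 — Angular frequency: ω = 2π·f = 2π·1510 = 9488 rad/s.
Step 2 — Component impedances:
  R: Z = R = 562 Ω
  C: Z = 1/(jωC) = -j/(ω·C) = 0 - j22.67 Ω
Step 3 — Series combination: Z_total = R + C = 562 - j22.67 Ω = 562.5∠-2.3° Ω.

Z = 562 - j22.67 Ω = 562.5∠-2.3° Ω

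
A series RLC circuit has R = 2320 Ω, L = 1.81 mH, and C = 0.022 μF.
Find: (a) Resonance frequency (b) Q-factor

Step 1 — Resonance condition Im(Z)=0 gives ω₀ = 1/√(LC).
Step 2 — ω₀ = 1/√(0.00181·2.2e-08) = 1.585e+05 rad/s.
Step 3 — f₀ = ω₀/(2π) = 2.522e+04 Hz.
Step 4 — Series Q: Q = ω₀L/R = 1.585e+05·0.00181/2320 = 0.1236.

(a) f₀ = 2.522e+04 Hz  (b) Q = 0.1236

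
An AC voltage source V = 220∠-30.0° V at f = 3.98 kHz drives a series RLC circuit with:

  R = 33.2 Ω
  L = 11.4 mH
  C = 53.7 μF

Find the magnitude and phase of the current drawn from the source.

Step 1 — Angular frequency: ω = 2π·f = 2π·3980 = 2.501e+04 rad/s.
Step 2 — Component impedances:
  R: Z = R = 33.2 Ω
  L: Z = jωL = j·2.501e+04·0.0114 = 0 + j285.1 Ω
  C: Z = 1/(jωC) = -j/(ω·C) = 0 - j0.7447 Ω
Step 3 — Series combination: Z_total = R + L + C = 33.2 + j284.3 Ω = 286.3∠83.3° Ω.
Step 4 — Source phasor: V = 220∠-30.0° V = 190.5 - j110 V.
Step 5 — Ohm's law: I = V / Z_total = (190.5 - j110) / (33.2 + j284.3) = -0.3045 - j0.7056 A.
Step 6 — Convert to polar: |I| = 0.7685 A, ∠I = -113.3°.

I = 0.7685∠-113.3° A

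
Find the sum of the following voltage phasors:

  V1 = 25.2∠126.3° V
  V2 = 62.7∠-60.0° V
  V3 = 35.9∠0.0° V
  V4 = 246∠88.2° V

Step 1 — Convert each phasor to rectangular form:
  V1 = 25.2·(cos(126.3°) + j·sin(126.3°)) = -14.92 + j20.31 V
  V2 = 62.7·(cos(-60.0°) + j·sin(-60.0°)) = 31.35 - j54.3 V
  V3 = 35.9·(cos(0.0°) + j·sin(0.0°)) = 35.9 V
  V4 = 246·(cos(88.2°) + j·sin(88.2°)) = 7.727 + j245.9 V
Step 2 — Sum components: V_total = 60.06 + j211.9 V.
Step 3 — Convert to polar: |V_total| = 220.2 V, ∠V_total = 74.2°.

V_total = 220.2∠74.2° V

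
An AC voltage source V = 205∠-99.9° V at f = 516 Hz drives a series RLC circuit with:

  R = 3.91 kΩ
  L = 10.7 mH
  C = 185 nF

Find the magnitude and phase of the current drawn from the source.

Step 1 — Angular frequency: ω = 2π·f = 2π·516 = 3242 rad/s.
Step 2 — Component impedances:
  R: Z = R = 3910 Ω
  L: Z = jωL = j·3242·0.0107 = 0 + j34.69 Ω
  C: Z = 1/(jωC) = -j/(ω·C) = 0 - j1667 Ω
Step 3 — Series combination: Z_total = R + L + C = 3910 - j1633 Ω = 4237∠-22.7° Ω.
Step 4 — Source phasor: V = 205∠-99.9° V = -35.25 - j201.9 V.
Step 5 — Ohm's law: I = V / Z_total = (-35.25 - j201.9) / (3910 - j1633) = 0.01069 - j0.04719 A.
Step 6 — Convert to polar: |I| = 0.04838 A, ∠I = -77.2°.

I = 0.04838∠-77.2° A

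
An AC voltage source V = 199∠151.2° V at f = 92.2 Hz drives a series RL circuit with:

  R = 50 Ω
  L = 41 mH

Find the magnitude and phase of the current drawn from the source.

Step 1 — Angular frequency: ω = 2π·f = 2π·92.2 = 579.3 rad/s.
Step 2 — Component impedances:
  R: Z = R = 50 Ω
  L: Z = jωL = j·579.3·0.041 = 0 + j23.75 Ω
Step 3 — Series combination: Z_total = R + L = 50 + j23.75 Ω = 55.35∠25.4° Ω.
Step 4 — Source phasor: V = 199∠151.2° V = -174.4 + j95.87 V.
Step 5 — Ohm's law: I = V / Z_total = (-174.4 + j95.87) / (50 + j23.75) = -2.102 + j2.916 A.
Step 6 — Convert to polar: |I| = 3.595 A, ∠I = 125.8°.

I = 3.595∠125.8° A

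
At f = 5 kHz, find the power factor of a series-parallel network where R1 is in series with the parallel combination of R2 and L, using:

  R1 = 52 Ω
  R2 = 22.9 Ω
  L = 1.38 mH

Step 1 — Angular frequency: ω = 2π·f = 2π·5000 = 3.142e+04 rad/s.
Step 2 — Component impedances:
  R1: Z = R = 52 Ω
  R2: Z = R = 22.9 Ω
  L: Z = jωL = j·3.142e+04·0.00138 = 0 + j43.35 Ω
Step 3 — Parallel branch: R2 || L = 1/(1/R2 + 1/L) = 17.9 + j9.457 Ω.
Step 4 — Series with R1: Z_total = R1 + (R2 || L) = 69.9 + j9.457 Ω = 70.54∠7.7° Ω.
Step 5 — Power factor: PF = cos(φ) = Re(Z)/|Z| = 69.905/70.541 = 0.991.
Step 6 — Type: Im(Z) = 9.457 ⇒ lagging (phase φ = 7.7°).

PF = 0.991 (lagging, φ = 7.7°)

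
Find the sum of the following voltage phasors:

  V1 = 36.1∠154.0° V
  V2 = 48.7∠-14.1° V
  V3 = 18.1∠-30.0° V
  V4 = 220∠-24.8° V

Step 1 — Convert each phasor to rectangular form:
  V1 = 36.1·(cos(154.0°) + j·sin(154.0°)) = -32.45 + j15.83 V
  V2 = 48.7·(cos(-14.1°) + j·sin(-14.1°)) = 47.23 - j11.86 V
  V3 = 18.1·(cos(-30.0°) + j·sin(-30.0°)) = 15.68 - j9.05 V
  V4 = 220·(cos(-24.8°) + j·sin(-24.8°)) = 199.7 - j92.28 V
Step 2 — Sum components: V_total = 230.2 - j97.37 V.
Step 3 — Convert to polar: |V_total| = 249.9 V, ∠V_total = -22.9°.

V_total = 249.9∠-22.9° V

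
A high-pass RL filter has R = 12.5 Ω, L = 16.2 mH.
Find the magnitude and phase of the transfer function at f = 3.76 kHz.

Step 1 — Angular frequency: ω = 2π·3760 = 2.362e+04 rad/s.
Step 2 — Transfer function: H(jω) = jωL/(R + jωL).
Step 3 — Numerator jωL = j·382.7; denominator R + jωL = 12.5 + j382.7.
Step 4 — H = 0.9989 + j0.03263.
Step 5 — Magnitude: |H| = 0.9995 (-0.0 dB); phase: φ = 1.9°.

|H| = 0.9995 (-0.0 dB), φ = 1.9°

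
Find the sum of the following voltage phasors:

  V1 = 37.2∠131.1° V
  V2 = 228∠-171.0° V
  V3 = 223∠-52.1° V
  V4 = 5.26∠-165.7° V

Step 1 — Convert each phasor to rectangular form:
  V1 = 37.2·(cos(131.1°) + j·sin(131.1°)) = -24.45 + j28.03 V
  V2 = 228·(cos(-171.0°) + j·sin(-171.0°)) = -225.2 - j35.67 V
  V3 = 223·(cos(-52.1°) + j·sin(-52.1°)) = 137 - j176 V
  V4 = 5.26·(cos(-165.7°) + j·sin(-165.7°)) = -5.097 - j1.299 V
Step 2 — Sum components: V_total = -117.8 - j184.9 V.
Step 3 — Convert to polar: |V_total| = 219.2 V, ∠V_total = -122.5°.

V_total = 219.2∠-122.5° V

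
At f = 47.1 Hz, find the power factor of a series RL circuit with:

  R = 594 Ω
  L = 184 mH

Step 1 — Angular frequency: ω = 2π·f = 2π·47.1 = 295.9 rad/s.
Step 2 — Component impedances:
  R: Z = R = 594 Ω
  L: Z = jωL = j·295.9·0.184 = 0 + j54.45 Ω
Step 3 — Series combination: Z_total = R + L = 594 + j54.45 Ω = 596.5∠5.2° Ω.
Step 4 — Power factor: PF = cos(φ) = Re(Z)/|Z| = 594/596.5 = 0.9958.
Step 5 — Type: Im(Z) = 54.45 ⇒ lagging (phase φ = 5.2°).

PF = 0.9958 (lagging, φ = 5.2°)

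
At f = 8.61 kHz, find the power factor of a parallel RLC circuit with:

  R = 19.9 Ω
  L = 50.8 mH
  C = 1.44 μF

Step 1 — Angular frequency: ω = 2π·f = 2π·8610 = 5.41e+04 rad/s.
Step 2 — Component impedances:
  R: Z = R = 19.9 Ω
  L: Z = jωL = j·5.41e+04·0.0508 = 0 + j2748 Ω
  C: Z = 1/(jωC) = -j/(ω·C) = 0 - j12.84 Ω
Step 3 — Parallel combination: 1/Z_total = 1/R + 1/L + 1/C; Z_total = 5.886 - j9.082 Ω = 10.82∠-57.1° Ω.
Step 4 — Power factor: PF = cos(φ) = Re(Z)/|Z| = 5.8861/10.823 = 0.5439.
Step 5 — Type: Im(Z) = -9.082 ⇒ leading (phase φ = -57.1°).

PF = 0.5439 (leading, φ = -57.1°)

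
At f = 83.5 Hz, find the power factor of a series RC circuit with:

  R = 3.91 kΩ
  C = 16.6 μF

Step 1 — Angular frequency: ω = 2π·f = 2π·83.5 = 524.6 rad/s.
Step 2 — Component impedances:
  R: Z = R = 3910 Ω
  C: Z = 1/(jωC) = -j/(ω·C) = 0 - j114.8 Ω
Step 3 — Series combination: Z_total = R + C = 3910 - j114.8 Ω = 3912∠-1.7° Ω.
Step 4 — Power factor: PF = cos(φ) = Re(Z)/|Z| = 3910/3911.7 = 0.9996.
Step 5 — Type: Im(Z) = -114.8 ⇒ leading (phase φ = -1.7°).

PF = 0.9996 (leading, φ = -1.7°)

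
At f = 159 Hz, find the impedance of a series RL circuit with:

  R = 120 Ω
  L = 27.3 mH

Step 1 — Angular frequency: ω = 2π·f = 2π·159 = 999 rad/s.
Step 2 — Component impedances:
  R: Z = R = 120 Ω
  L: Z = jωL = j·999·0.0273 = 0 + j27.27 Ω
Step 3 — Series combination: Z_total = R + L = 120 + j27.27 Ω = 123.1∠12.8° Ω.

Z = 120 + j27.27 Ω = 123.1∠12.8° Ω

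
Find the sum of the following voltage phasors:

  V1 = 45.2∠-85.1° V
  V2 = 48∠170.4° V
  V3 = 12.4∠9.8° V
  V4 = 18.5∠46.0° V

Step 1 — Convert each phasor to rectangular form:
  V1 = 45.2·(cos(-85.1°) + j·sin(-85.1°)) = 3.861 - j45.03 V
  V2 = 48·(cos(170.4°) + j·sin(170.4°)) = -47.33 + j8.005 V
  V3 = 12.4·(cos(9.8°) + j·sin(9.8°)) = 12.22 + j2.111 V
  V4 = 18.5·(cos(46.0°) + j·sin(46.0°)) = 12.85 + j13.31 V
Step 2 — Sum components: V_total = -18.4 - j21.61 V.
Step 3 — Convert to polar: |V_total| = 28.38 V, ∠V_total = -130.4°.

V_total = 28.38∠-130.4° V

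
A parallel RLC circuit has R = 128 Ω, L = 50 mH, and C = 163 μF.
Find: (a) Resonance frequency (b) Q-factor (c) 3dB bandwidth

Step 1 — Resonance: ω₀ = 1/√(LC) = 1/√(0.05·0.000163) = 350.3 rad/s.
Step 2 — f₀ = ω₀/(2π) = 55.75 Hz.
Step 3 — Parallel Q: Q = R/(ω₀L) = 128/(350.3·0.05) = 7.308.
Step 4 — Bandwidth: Δω = ω₀/Q = 47.93 rad/s; BW = Δω/(2π) = 7.628 Hz.

(a) f₀ = 55.75 Hz  (b) Q = 7.308  (c) BW = 7.628 Hz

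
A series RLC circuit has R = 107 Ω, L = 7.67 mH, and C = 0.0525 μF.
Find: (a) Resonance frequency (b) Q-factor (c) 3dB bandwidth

Step 1 — Resonance: ω₀ = 1/√(LC) = 1/√(0.00767·5.25e-08) = 4.983e+04 rad/s.
Step 2 — f₀ = ω₀/(2π) = 7931 Hz.
Step 3 — Series Q: Q = ω₀L/R = 4.983e+04·0.00767/107 = 3.572.
Step 4 — Bandwidth: Δω = ω₀/Q = 1.395e+04 rad/s; BW = Δω/(2π) = 2220 Hz.

(a) f₀ = 7931 Hz  (b) Q = 3.572  (c) BW = 2220 Hz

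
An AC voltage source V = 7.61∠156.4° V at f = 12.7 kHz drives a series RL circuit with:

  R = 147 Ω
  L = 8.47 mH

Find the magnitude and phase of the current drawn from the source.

Step 1 — Angular frequency: ω = 2π·f = 2π·1.27e+04 = 7.98e+04 rad/s.
Step 2 — Component impedances:
  R: Z = R = 147 Ω
  L: Z = jωL = j·7.98e+04·0.00847 = 0 + j675.9 Ω
Step 3 — Series combination: Z_total = R + L = 147 + j675.9 Ω = 691.7∠77.7° Ω.
Step 4 — Source phasor: V = 7.61∠156.4° V = -6.974 + j3.047 V.
Step 5 — Ohm's law: I = V / Z_total = (-6.974 + j3.047) / (147 + j675.9) = 0.002161 + j0.01079 A.
Step 6 — Convert to polar: |I| = 0.011 A, ∠I = 78.7°.

I = 0.011∠78.7° A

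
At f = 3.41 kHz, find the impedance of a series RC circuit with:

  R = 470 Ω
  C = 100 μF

Step 1 — Angular frequency: ω = 2π·f = 2π·3410 = 2.143e+04 rad/s.
Step 2 — Component impedances:
  R: Z = R = 470 Ω
  C: Z = 1/(jωC) = -j/(ω·C) = 0 - j0.4667 Ω
Step 3 — Series combination: Z_total = R + C = 470 - j0.4667 Ω = 470∠-0.1° Ω.

Z = 470 - j0.4667 Ω = 470∠-0.1° Ω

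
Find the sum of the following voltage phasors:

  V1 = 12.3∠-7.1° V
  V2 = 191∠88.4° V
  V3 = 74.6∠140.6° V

Step 1 — Convert each phasor to rectangular form:
  V1 = 12.3·(cos(-7.1°) + j·sin(-7.1°)) = 12.21 - j1.52 V
  V2 = 191·(cos(88.4°) + j·sin(88.4°)) = 5.333 + j190.9 V
  V3 = 74.6·(cos(140.6°) + j·sin(140.6°)) = -57.65 + j47.35 V
Step 2 — Sum components: V_total = -40.11 + j236.8 V.
Step 3 — Convert to polar: |V_total| = 240.1 V, ∠V_total = 99.6°.

V_total = 240.1∠99.6° V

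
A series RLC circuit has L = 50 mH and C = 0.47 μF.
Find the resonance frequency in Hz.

Step 1 — Resonance condition Im(Z)=0 gives ω₀ = 1/√(LC).
Step 2 — ω₀ = 1/√(0.05·4.7e-07) = 6523 rad/s.
Step 3 — f₀ = ω₀/(2π) = 1038 Hz.

f₀ = 1038 Hz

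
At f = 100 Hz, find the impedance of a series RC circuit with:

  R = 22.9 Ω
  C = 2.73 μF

Step 1 — Angular frequency: ω = 2π·f = 2π·100 = 628.3 rad/s.
Step 2 — Component impedances:
  R: Z = R = 22.9 Ω
  C: Z = 1/(jωC) = -j/(ω·C) = 0 - j583 Ω
Step 3 — Series combination: Z_total = R + C = 22.9 - j583 Ω = 583.4∠-87.8° Ω.

Z = 22.9 - j583 Ω = 583.4∠-87.8° Ω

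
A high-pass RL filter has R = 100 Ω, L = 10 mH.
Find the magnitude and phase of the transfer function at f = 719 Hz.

Step 1 — Angular frequency: ω = 2π·719 = 4518 rad/s.
Step 2 — Transfer function: H(jω) = jωL/(R + jωL).
Step 3 — Numerator jωL = j·45.18; denominator R + jωL = 100 + j45.18.
Step 4 — H = 0.1695 + j0.3752.
Step 5 — Magnitude: |H| = 0.4117 (-7.7 dB); phase: φ = 65.7°.

|H| = 0.4117 (-7.7 dB), φ = 65.7°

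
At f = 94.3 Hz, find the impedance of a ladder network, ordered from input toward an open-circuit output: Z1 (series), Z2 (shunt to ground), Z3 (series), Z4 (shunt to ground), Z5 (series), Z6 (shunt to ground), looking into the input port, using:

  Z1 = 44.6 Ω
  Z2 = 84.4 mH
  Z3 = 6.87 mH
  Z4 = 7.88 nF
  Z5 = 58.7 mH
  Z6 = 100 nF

Step 1 — Angular frequency: ω = 2π·f = 2π·94.3 = 592.5 rad/s.
Step 2 — Component impedances:
  Z1: Z = R = 44.6 Ω
  Z2: Z = jωL = j·592.5·0.0844 = 0 + j50.01 Ω
  Z3: Z = jωL = j·592.5·0.00687 = 0 + j4.071 Ω
  Z4: Z = 1/(jωC) = -j/(ω·C) = 0 - j2.142e+05 Ω
  Z5: Z = jωL = j·592.5·0.0587 = 0 + j34.78 Ω
  Z6: Z = 1/(jωC) = -j/(ω·C) = 0 - j1.688e+04 Ω
Step 3 — Ladder network (open output): work backward from the far end, alternating series and parallel combinations. Z_in = 44.6 + j50.17 Ω = 67.13∠48.4° Ω.

Z = 44.6 + j50.17 Ω = 67.13∠48.4° Ω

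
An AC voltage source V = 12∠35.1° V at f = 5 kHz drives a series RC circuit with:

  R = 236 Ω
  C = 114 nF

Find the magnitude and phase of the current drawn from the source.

Step 1 — Angular frequency: ω = 2π·f = 2π·5000 = 3.142e+04 rad/s.
Step 2 — Component impedances:
  R: Z = R = 236 Ω
  C: Z = 1/(jωC) = -j/(ω·C) = 0 - j279.2 Ω
Step 3 — Series combination: Z_total = R + C = 236 - j279.2 Ω = 365.6∠-49.8° Ω.
Step 4 — Source phasor: V = 12∠35.1° V = 9.818 + j6.9 V.
Step 5 — Ohm's law: I = V / Z_total = (9.818 + j6.9) / (236 - j279.2) = 0.002921 + j0.03269 A.
Step 6 — Convert to polar: |I| = 0.03282 A, ∠I = 84.9°.

I = 0.03282∠84.9° A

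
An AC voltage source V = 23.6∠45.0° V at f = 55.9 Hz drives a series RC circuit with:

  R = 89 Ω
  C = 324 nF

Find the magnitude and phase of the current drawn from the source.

Step 1 — Angular frequency: ω = 2π·f = 2π·55.9 = 351.2 rad/s.
Step 2 — Component impedances:
  R: Z = R = 89 Ω
  C: Z = 1/(jωC) = -j/(ω·C) = 0 - j8787 Ω
Step 3 — Series combination: Z_total = R + C = 89 - j8787 Ω = 8788∠-89.4° Ω.
Step 4 — Source phasor: V = 23.6∠45.0° V = 16.69 + j16.69 V.
Step 5 — Ohm's law: I = V / Z_total = (16.69 + j16.69) / (89 - j8787) = -0.00188 + j0.001918 A.
Step 6 — Convert to polar: |I| = 0.002686 A, ∠I = 134.4°.

I = 0.002686∠134.4° A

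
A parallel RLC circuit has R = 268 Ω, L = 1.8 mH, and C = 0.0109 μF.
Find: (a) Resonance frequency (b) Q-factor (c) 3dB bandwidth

Step 1 — Resonance: ω₀ = 1/√(LC) = 1/√(0.0018·1.09e-08) = 2.258e+05 rad/s.
Step 2 — f₀ = ω₀/(2π) = 3.593e+04 Hz.
Step 3 — Parallel Q: Q = R/(ω₀L) = 268/(2.258e+05·0.0018) = 0.6595.
Step 4 — Bandwidth: Δω = ω₀/Q = 3.423e+05 rad/s; BW = Δω/(2π) = 5.448e+04 Hz.

(a) f₀ = 3.593e+04 Hz  (b) Q = 0.6595  (c) BW = 5.448e+04 Hz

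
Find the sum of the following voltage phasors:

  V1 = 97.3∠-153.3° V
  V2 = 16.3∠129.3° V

Step 1 — Convert each phasor to rectangular form:
  V1 = 97.3·(cos(-153.3°) + j·sin(-153.3°)) = -86.93 - j43.72 V
  V2 = 16.3·(cos(129.3°) + j·sin(129.3°)) = -10.32 + j12.61 V
Step 2 — Sum components: V_total = -97.25 - j31.11 V.
Step 3 — Convert to polar: |V_total| = 102.1 V, ∠V_total = -162.3°.

V_total = 102.1∠-162.3° V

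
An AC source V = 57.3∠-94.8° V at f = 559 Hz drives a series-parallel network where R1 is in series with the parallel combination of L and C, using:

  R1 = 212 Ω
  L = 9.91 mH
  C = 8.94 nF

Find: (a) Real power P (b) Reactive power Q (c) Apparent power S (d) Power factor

Step 1 — Angular frequency: ω = 2π·f = 2π·559 = 3512 rad/s.
Step 2 — Component impedances:
  R1: Z = R = 212 Ω
  L: Z = jωL = j·3512·0.00991 = 0 + j34.81 Ω
  C: Z = 1/(jωC) = -j/(ω·C) = 0 - j3.185e+04 Ω
Step 3 — Parallel branch: L || C = 1/(1/L + 1/C) = 0 + j34.84 Ω.
Step 4 — Series with R1: Z_total = R1 + (L || C) = 212 + j34.84 Ω = 214.8∠9.3° Ω.
Step 5 — Source phasor: V = 57.3∠-94.8° V = -4.795 - j57.1 V.
Step 6 — Current: I = V / Z = -0.06513 - j0.2586 A = 0.2667∠-104.1° A.
Step 7 — Complex power: S = V·I* = 15.08 + j2.479 VA.
Step 8 — Real power: P = Re(S) = 15.08 W.
Step 9 — Reactive power: Q = Im(S) = 2.479 VAR.
Step 10 — Apparent power: |S| = 15.28 VA.
Step 11 — Power factor: PF = P/|S| = 0.9868 (lagging).

(a) P = 15.08 W  (b) Q = 2.479 VAR  (c) S = 15.28 VA  (d) PF = 0.9868 (lagging)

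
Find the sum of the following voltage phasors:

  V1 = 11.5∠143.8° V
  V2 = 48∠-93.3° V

Step 1 — Convert each phasor to rectangular form:
  V1 = 11.5·(cos(143.8°) + j·sin(143.8°)) = -9.28 + j6.792 V
  V2 = 48·(cos(-93.3°) + j·sin(-93.3°)) = -2.763 - j47.92 V
Step 2 — Sum components: V_total = -12.04 - j41.13 V.
Step 3 — Convert to polar: |V_total| = 42.86 V, ∠V_total = -106.3°.

V_total = 42.86∠-106.3° V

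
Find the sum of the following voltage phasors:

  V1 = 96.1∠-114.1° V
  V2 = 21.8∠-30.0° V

Step 1 — Convert each phasor to rectangular form:
  V1 = 96.1·(cos(-114.1°) + j·sin(-114.1°)) = -39.24 - j87.72 V
  V2 = 21.8·(cos(-30.0°) + j·sin(-30.0°)) = 18.88 - j10.9 V
Step 2 — Sum components: V_total = -20.36 - j98.62 V.
Step 3 — Convert to polar: |V_total| = 100.7 V, ∠V_total = -101.7°.

V_total = 100.7∠-101.7° V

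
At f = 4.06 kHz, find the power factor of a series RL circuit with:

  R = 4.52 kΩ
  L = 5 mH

Step 1 — Angular frequency: ω = 2π·f = 2π·4060 = 2.551e+04 rad/s.
Step 2 — Component impedances:
  R: Z = R = 4520 Ω
  L: Z = jωL = j·2.551e+04·0.005 = 0 + j127.5 Ω
Step 3 — Series combination: Z_total = R + L = 4520 + j127.5 Ω = 4522∠1.6° Ω.
Step 4 — Power factor: PF = cos(φ) = Re(Z)/|Z| = 4520/4522 = 0.9996.
Step 5 — Type: Im(Z) = 127.5 ⇒ lagging (phase φ = 1.6°).

PF = 0.9996 (lagging, φ = 1.6°)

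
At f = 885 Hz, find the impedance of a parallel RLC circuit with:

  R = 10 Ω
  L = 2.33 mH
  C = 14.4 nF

Step 1 — Angular frequency: ω = 2π·f = 2π·885 = 5561 rad/s.
Step 2 — Component impedances:
  R: Z = R = 10 Ω
  L: Z = jωL = j·5561·0.00233 = 0 + j12.96 Ω
  C: Z = 1/(jωC) = -j/(ω·C) = 0 - j1.249e+04 Ω
Step 3 — Parallel combination: 1/Z_total = 1/R + 1/L + 1/C; Z_total = 6.272 + j4.836 Ω = 7.919∠37.6° Ω.

Z = 6.272 + j4.836 Ω = 7.919∠37.6° Ω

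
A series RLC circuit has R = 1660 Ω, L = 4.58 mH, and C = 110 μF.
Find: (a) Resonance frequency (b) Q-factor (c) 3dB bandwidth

Step 1 — Resonance condition Im(Z)=0 gives ω₀ = 1/√(LC).
Step 2 — ω₀ = 1/√(0.00458·0.00011) = 1409 rad/s.
Step 3 — f₀ = ω₀/(2π) = 224.2 Hz.
Step 4 — Series Q: Q = ω₀L/R = 1409·0.00458/1660 = 0.003887.
Step 5 — 3dB bandwidth: Δω = ω₀/Q = 3.624e+05 rad/s; BW = Δω/(2π) = 5.768e+04 Hz.

(a) f₀ = 224.2 Hz  (b) Q = 0.003887  (c) BW = 5.768e+04 Hz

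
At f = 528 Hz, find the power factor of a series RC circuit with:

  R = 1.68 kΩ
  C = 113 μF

Step 1 — Angular frequency: ω = 2π·f = 2π·528 = 3318 rad/s.
Step 2 — Component impedances:
  R: Z = R = 1680 Ω
  C: Z = 1/(jωC) = -j/(ω·C) = 0 - j2.668 Ω
Step 3 — Series combination: Z_total = R + C = 1680 - j2.668 Ω = 1680∠-0.1° Ω.
Step 4 — Power factor: PF = cos(φ) = Re(Z)/|Z| = 1680/1680 = 1.
Step 5 — Type: Im(Z) = -2.668 ⇒ leading (phase φ = -0.1°).

PF = 1 (leading, φ = -0.1°)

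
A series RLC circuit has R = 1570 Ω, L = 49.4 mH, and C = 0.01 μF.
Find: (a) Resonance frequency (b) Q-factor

Step 1 — Resonance condition Im(Z)=0 gives ω₀ = 1/√(LC).
Step 2 — ω₀ = 1/√(0.0494·1e-08) = 4.499e+04 rad/s.
Step 3 — f₀ = ω₀/(2π) = 7161 Hz.
Step 4 — Series Q: Q = ω₀L/R = 4.499e+04·0.0494/1570 = 1.416.

(a) f₀ = 7161 Hz  (b) Q = 1.416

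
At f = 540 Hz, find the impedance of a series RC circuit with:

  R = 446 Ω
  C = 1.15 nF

Step 1 — Angular frequency: ω = 2π·f = 2π·540 = 3393 rad/s.
Step 2 — Component impedances:
  R: Z = R = 446 Ω
  C: Z = 1/(jωC) = -j/(ω·C) = 0 - j2.563e+05 Ω
Step 3 — Series combination: Z_total = R + C = 446 - j2.563e+05 Ω = 2.563e+05∠-89.9° Ω.

Z = 446 - j2.563e+05 Ω = 2.563e+05∠-89.9° Ω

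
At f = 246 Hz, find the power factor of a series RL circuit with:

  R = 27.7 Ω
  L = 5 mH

Step 1 — Angular frequency: ω = 2π·f = 2π·246 = 1546 rad/s.
Step 2 — Component impedances:
  R: Z = R = 27.7 Ω
  L: Z = jωL = j·1546·0.005 = 0 + j7.728 Ω
Step 3 — Series combination: Z_total = R + L = 27.7 + j7.728 Ω = 28.76∠15.6° Ω.
Step 4 — Power factor: PF = cos(φ) = Re(Z)/|Z| = 27.7/28.758 = 0.9632.
Step 5 — Type: Im(Z) = 7.728 ⇒ lagging (phase φ = 15.6°).

PF = 0.9632 (lagging, φ = 15.6°)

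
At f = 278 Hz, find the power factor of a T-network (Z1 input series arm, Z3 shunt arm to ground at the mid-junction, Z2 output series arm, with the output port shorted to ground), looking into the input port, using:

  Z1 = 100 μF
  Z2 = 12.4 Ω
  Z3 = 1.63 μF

Step 1 — Angular frequency: ω = 2π·f = 2π·278 = 1747 rad/s.
Step 2 — Component impedances:
  Z1: Z = 1/(jωC) = -j/(ω·C) = 0 - j5.725 Ω
  Z2: Z = R = 12.4 Ω
  Z3: Z = 1/(jωC) = -j/(ω·C) = 0 - j351.2 Ω
Step 3 — With the output port shorted to ground, the output series arm Z2 runs from the junction to ground; the shunt arm Z3 also runs from the junction to ground. They appear in parallel: Z3 || Z2 = 12.38 - j0.4372 Ω.
Step 4 — Series with input arm Z1: Z_in = Z1 + (Z3 || Z2) = 12.38 - j6.162 Ω = 13.83∠-26.5° Ω.
Step 5 — Power factor: PF = cos(φ) = Re(Z)/|Z| = 12.385/13.833 = 0.8953.
Step 6 — Type: Im(Z) = -6.162 ⇒ leading (phase φ = -26.5°).

PF = 0.8953 (leading, φ = -26.5°)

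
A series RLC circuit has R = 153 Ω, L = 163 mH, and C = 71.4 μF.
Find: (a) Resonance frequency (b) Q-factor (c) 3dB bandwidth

Step 1 — Resonance: ω₀ = 1/√(LC) = 1/√(0.163·7.14e-05) = 293.1 rad/s.
Step 2 — f₀ = ω₀/(2π) = 46.65 Hz.
Step 3 — Series Q: Q = ω₀L/R = 293.1·0.163/153 = 0.3123.
Step 4 — Bandwidth: Δω = ω₀/Q = 938.7 rad/s; BW = Δω/(2π) = 149.4 Hz.

(a) f₀ = 46.65 Hz  (b) Q = 0.3123  (c) BW = 149.4 Hz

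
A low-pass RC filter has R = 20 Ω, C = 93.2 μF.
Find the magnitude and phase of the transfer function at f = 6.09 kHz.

Step 1 — Angular frequency: ω = 2π·6090 = 3.826e+04 rad/s.
Step 2 — Transfer function: H(jω) = 1/(1 + jωRC).
Step 3 — Denominator: 1 + jωRC = 1 + j·3.826e+04·20·9.32e-05 = 1 + j71.33.
Step 4 — H = 0.0001965 - j0.01402.
Step 5 — Magnitude: |H| = 0.01402 (-37.1 dB); phase: φ = -89.2°.

|H| = 0.01402 (-37.1 dB), φ = -89.2°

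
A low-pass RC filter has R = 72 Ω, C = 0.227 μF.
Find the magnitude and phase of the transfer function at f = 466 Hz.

Step 1 — Angular frequency: ω = 2π·466 = 2928 rad/s.
Step 2 — Transfer function: H(jω) = 1/(1 + jωRC).
Step 3 — Denominator: 1 + jωRC = 1 + j·2928·72·2.27e-07 = 1 + j0.04785.
Step 4 — H = 0.9977 - j0.04775.
Step 5 — Magnitude: |H| = 0.9989 (-0.0 dB); phase: φ = -2.7°.

|H| = 0.9989 (-0.0 dB), φ = -2.7°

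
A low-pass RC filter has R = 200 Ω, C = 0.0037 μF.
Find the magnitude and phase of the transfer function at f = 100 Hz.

Step 1 — Angular frequency: ω = 2π·100 = 628.3 rad/s.
Step 2 — Transfer function: H(jω) = 1/(1 + jωRC).
Step 3 — Denominator: 1 + jωRC = 1 + j·628.3·200·3.7e-09 = 1 + j0.000465.
Step 4 — H = 1 - j0.000465.
Step 5 — Magnitude: |H| = 1 (-0.0 dB); phase: φ = -0.0°.

|H| = 1 (-0.0 dB), φ = -0.0°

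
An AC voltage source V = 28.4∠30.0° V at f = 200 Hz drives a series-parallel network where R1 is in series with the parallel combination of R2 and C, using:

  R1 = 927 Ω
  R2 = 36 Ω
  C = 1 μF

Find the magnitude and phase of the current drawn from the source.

Step 1 — Angular frequency: ω = 2π·f = 2π·200 = 1257 rad/s.
Step 2 — Component impedances:
  R1: Z = R = 927 Ω
  R2: Z = R = 36 Ω
  C: Z = 1/(jωC) = -j/(ω·C) = 0 - j795.8 Ω
Step 3 — Parallel branch: R2 || C = 1/(1/R2 + 1/C) = 35.93 - j1.625 Ω.
Step 4 — Series with R1: Z_total = R1 + (R2 || C) = 962.9 - j1.625 Ω = 962.9∠-0.1° Ω.
Step 5 — Source phasor: V = 28.4∠30.0° V = 24.6 + j14.2 V.
Step 6 — Ohm's law: I = V / Z_total = (24.6 + j14.2) / (962.9 - j1.625) = 0.02552 + j0.01479 A.
Step 7 — Convert to polar: |I| = 0.02949 A, ∠I = 30.1°.

I = 0.02949∠30.1° A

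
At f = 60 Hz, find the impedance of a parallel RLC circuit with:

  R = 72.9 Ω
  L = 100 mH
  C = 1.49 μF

Step 1 — Angular frequency: ω = 2π·f = 2π·60 = 377 rad/s.
Step 2 — Component impedances:
  R: Z = R = 72.9 Ω
  L: Z = jωL = j·377·0.1 = 0 + j37.7 Ω
  C: Z = 1/(jωC) = -j/(ω·C) = 0 - j1780 Ω
Step 3 — Parallel combination: 1/Z_total = 1/R + 1/L + 1/C; Z_total = 15.91 + j30.11 Ω = 34.05∠62.2° Ω.

Z = 15.91 + j30.11 Ω = 34.05∠62.2° Ω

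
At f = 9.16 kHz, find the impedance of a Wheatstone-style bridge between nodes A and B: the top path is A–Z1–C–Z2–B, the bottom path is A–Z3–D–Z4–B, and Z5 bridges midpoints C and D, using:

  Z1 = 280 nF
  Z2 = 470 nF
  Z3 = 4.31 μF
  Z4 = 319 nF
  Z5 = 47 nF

Step 1 — Angular frequency: ω = 2π·f = 2π·9160 = 5.755e+04 rad/s.
Step 2 — Component impedances:
  Z1: Z = 1/(jωC) = -j/(ω·C) = 0 - j62.05 Ω
  Z2: Z = 1/(jωC) = -j/(ω·C) = 0 - j36.97 Ω
  Z3: Z = 1/(jωC) = -j/(ω·C) = 0 - j4.031 Ω
  Z4: Z = 1/(jωC) = -j/(ω·C) = 0 - j54.47 Ω
  Z5: Z = 1/(jωC) = -j/(ω·C) = 0 - j369.7 Ω
Step 3 — Bridge requires nodal analysis (the Z5 bridge couples midpoints C and D, so the two paths cannot be reduced to a simple series/parallel combination). Setting node B to ground and injecting 1 A at node A, the 3-node admittance system at A, C, D solves to V_A = Z_AB = 0 - j35.74 Ω = 35.74∠-90.0° Ω.

Z = 0 - j35.74 Ω = 35.74∠-90.0° Ω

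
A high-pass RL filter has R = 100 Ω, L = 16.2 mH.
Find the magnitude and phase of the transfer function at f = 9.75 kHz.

Step 1 — Angular frequency: ω = 2π·9750 = 6.126e+04 rad/s.
Step 2 — Transfer function: H(jω) = jωL/(R + jωL).
Step 3 — Numerator jωL = j·992.4; denominator R + jωL = 100 + j992.4.
Step 4 — H = 0.9899 + j0.09975.
Step 5 — Magnitude: |H| = 0.995 (-0.0 dB); phase: φ = 5.8°.

|H| = 0.995 (-0.0 dB), φ = 5.8°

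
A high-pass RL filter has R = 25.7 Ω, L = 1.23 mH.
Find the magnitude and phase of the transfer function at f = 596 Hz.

Step 1 — Angular frequency: ω = 2π·596 = 3745 rad/s.
Step 2 — Transfer function: H(jω) = jωL/(R + jωL).
Step 3 — Numerator jωL = j·4.606; denominator R + jωL = 25.7 + j4.606.
Step 4 — H = 0.03112 + j0.1736.
Step 5 — Magnitude: |H| = 0.1764 (-15.1 dB); phase: φ = 79.8°.

|H| = 0.1764 (-15.1 dB), φ = 79.8°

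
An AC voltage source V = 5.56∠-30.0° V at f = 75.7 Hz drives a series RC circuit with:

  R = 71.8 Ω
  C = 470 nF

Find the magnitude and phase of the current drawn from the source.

Step 1 — Angular frequency: ω = 2π·f = 2π·75.7 = 475.6 rad/s.
Step 2 — Component impedances:
  R: Z = R = 71.8 Ω
  C: Z = 1/(jωC) = -j/(ω·C) = 0 - j4473 Ω
Step 3 — Series combination: Z_total = R + C = 71.8 - j4473 Ω = 4474∠-89.1° Ω.
Step 4 — Source phasor: V = 5.56∠-30.0° V = 4.815 - j2.78 V.
Step 5 — Ohm's law: I = V / Z_total = (4.815 - j2.78) / (71.8 - j4473) = 0.0006386 + j0.001066 A.
Step 6 — Convert to polar: |I| = 0.001243 A, ∠I = 59.1°.

I = 0.001243∠59.1° A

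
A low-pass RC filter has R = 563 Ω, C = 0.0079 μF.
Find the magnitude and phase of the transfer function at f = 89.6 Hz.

Step 1 — Angular frequency: ω = 2π·89.6 = 563 rad/s.
Step 2 — Transfer function: H(jω) = 1/(1 + jωRC).
Step 3 — Denominator: 1 + jωRC = 1 + j·563·563·7.9e-09 = 1 + j0.002504.
Step 4 — H = 1 - j0.002504.
Step 5 — Magnitude: |H| = 1 (-0.0 dB); phase: φ = -0.1°.

|H| = 1 (-0.0 dB), φ = -0.1°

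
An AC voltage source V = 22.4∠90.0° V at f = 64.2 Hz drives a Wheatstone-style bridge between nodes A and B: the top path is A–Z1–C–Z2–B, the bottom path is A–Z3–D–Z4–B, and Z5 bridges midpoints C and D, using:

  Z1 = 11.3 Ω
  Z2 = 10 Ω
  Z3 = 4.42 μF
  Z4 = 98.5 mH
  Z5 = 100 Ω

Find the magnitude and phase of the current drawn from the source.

Step 1 — Angular frequency: ω = 2π·f = 2π·64.2 = 403.4 rad/s.
Step 2 — Component impedances:
  Z1: Z = R = 11.3 Ω
  Z2: Z = R = 10 Ω
  Z3: Z = 1/(jωC) = -j/(ω·C) = 0 - j560.9 Ω
  Z4: Z = jωL = j·403.4·0.0985 = 0 + j39.73 Ω
  Z5: Z = R = 100 Ω
Step 3 — Bridge requires nodal analysis (the Z5 bridge couples midpoints C and D, so the two paths cannot be reduced to a simple series/parallel combination). Setting node B to ground and injecting 1 A at node A, the 3-node admittance system at A, C, D solves to V_A = Z_AB = 20.25 - j0.3826 Ω = 20.25∠-1.1° Ω.
Step 4 — Source phasor: V = 22.4∠90.0° V = 0 + j22.4 V.
Step 5 — Ohm's law: I = V / Z_total = (0 + j22.4) / (20.25 - j0.3826) = -0.0209 + j1.106 A.
Step 6 — Convert to polar: |I| = 1.106 A, ∠I = 91.1°.

I = 1.106∠91.1° A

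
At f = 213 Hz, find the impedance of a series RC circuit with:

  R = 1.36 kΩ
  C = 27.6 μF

Step 1 — Angular frequency: ω = 2π·f = 2π·213 = 1338 rad/s.
Step 2 — Component impedances:
  R: Z = R = 1360 Ω
  C: Z = 1/(jωC) = -j/(ω·C) = 0 - j27.07 Ω
Step 3 — Series combination: Z_total = R + C = 1360 - j27.07 Ω = 1360∠-1.1° Ω.

Z = 1360 - j27.07 Ω = 1360∠-1.1° Ω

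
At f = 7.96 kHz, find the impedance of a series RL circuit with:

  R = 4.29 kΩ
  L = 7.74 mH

Step 1 — Angular frequency: ω = 2π·f = 2π·7960 = 5.001e+04 rad/s.
Step 2 — Component impedances:
  R: Z = R = 4290 Ω
  L: Z = jωL = j·5.001e+04·0.00774 = 0 + j387.1 Ω
Step 3 — Series combination: Z_total = R + L = 4290 + j387.1 Ω = 4307∠5.2° Ω.

Z = 4290 + j387.1 Ω = 4307∠5.2° Ω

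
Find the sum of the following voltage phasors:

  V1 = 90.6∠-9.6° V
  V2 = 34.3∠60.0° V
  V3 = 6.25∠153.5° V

Step 1 — Convert each phasor to rectangular form:
  V1 = 90.6·(cos(-9.6°) + j·sin(-9.6°)) = 89.33 - j15.11 V
  V2 = 34.3·(cos(60.0°) + j·sin(60.0°)) = 17.15 + j29.7 V
  V3 = 6.25·(cos(153.5°) + j·sin(153.5°)) = -5.593 + j2.789 V
Step 2 — Sum components: V_total = 100.9 + j17.38 V.
Step 3 — Convert to polar: |V_total| = 102.4 V, ∠V_total = 9.8°.

V_total = 102.4∠9.8° V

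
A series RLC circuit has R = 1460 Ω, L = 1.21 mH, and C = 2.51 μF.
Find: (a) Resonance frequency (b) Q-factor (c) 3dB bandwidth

Step 1 — Resonance: ω₀ = 1/√(LC) = 1/√(0.00121·2.51e-06) = 1.815e+04 rad/s.
Step 2 — f₀ = ω₀/(2π) = 2888 Hz.
Step 3 — Series Q: Q = ω₀L/R = 1.815e+04·0.00121/1460 = 0.01504.
Step 4 — Bandwidth: Δω = ω₀/Q = 1.207e+06 rad/s; BW = Δω/(2π) = 1.92e+05 Hz.

(a) f₀ = 2888 Hz  (b) Q = 0.01504  (c) BW = 1.92e+05 Hz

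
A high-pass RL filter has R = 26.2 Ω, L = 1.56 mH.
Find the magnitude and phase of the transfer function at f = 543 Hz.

Step 1 — Angular frequency: ω = 2π·543 = 3412 rad/s.
Step 2 — Transfer function: H(jω) = jωL/(R + jωL).
Step 3 — Numerator jωL = j·5.322; denominator R + jωL = 26.2 + j5.322.
Step 4 — H = 0.03963 + j0.1951.
Step 5 — Magnitude: |H| = 0.1991 (-14.0 dB); phase: φ = 78.5°.

|H| = 0.1991 (-14.0 dB), φ = 78.5°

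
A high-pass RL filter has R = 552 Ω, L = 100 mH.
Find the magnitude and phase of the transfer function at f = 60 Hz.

Step 1 — Angular frequency: ω = 2π·60 = 377 rad/s.
Step 2 — Transfer function: H(jω) = jωL/(R + jωL).
Step 3 — Numerator jωL = j·37.7; denominator R + jωL = 552 + j37.7.
Step 4 — H = 0.004643 + j0.06798.
Step 5 — Magnitude: |H| = 0.06814 (-23.3 dB); phase: φ = 86.1°.

|H| = 0.06814 (-23.3 dB), φ = 86.1°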